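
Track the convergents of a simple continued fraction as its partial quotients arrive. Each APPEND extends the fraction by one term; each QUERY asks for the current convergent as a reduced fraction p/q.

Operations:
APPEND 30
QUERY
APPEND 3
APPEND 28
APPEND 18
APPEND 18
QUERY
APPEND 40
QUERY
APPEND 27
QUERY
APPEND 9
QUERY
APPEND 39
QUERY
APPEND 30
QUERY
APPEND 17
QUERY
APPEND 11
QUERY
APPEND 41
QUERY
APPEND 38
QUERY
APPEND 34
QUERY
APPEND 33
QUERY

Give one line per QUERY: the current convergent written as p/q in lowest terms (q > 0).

APPEND 30: p_0 = 30·1 + 0 = 30, q_0 = 30·0 + 1 = 1 → 30/1
APPEND 3: p_1 = 3·30 + 1 = 91, q_1 = 3·1 + 0 = 3 → 91/3
APPEND 28: p_2 = 28·91 + 30 = 2578, q_2 = 28·3 + 1 = 85 → 2578/85
APPEND 18: p_3 = 18·2578 + 91 = 46495, q_3 = 18·85 + 3 = 1533 → 46495/1533
APPEND 18: p_4 = 18·46495 + 2578 = 839488, q_4 = 18·1533 + 85 = 27679 → 839488/27679
APPEND 40: p_5 = 40·839488 + 46495 = 33626015, q_5 = 40·27679 + 1533 = 1108693 → 33626015/1108693
APPEND 27: p_6 = 27·33626015 + 839488 = 908741893, q_6 = 27·1108693 + 27679 = 29962390 → 908741893/29962390
APPEND 9: p_7 = 9·908741893 + 33626015 = 8212303052, q_7 = 9·29962390 + 1108693 = 270770203 → 8212303052/270770203
APPEND 39: p_8 = 39·8212303052 + 908741893 = 321188560921, q_8 = 39·270770203 + 29962390 = 10590000307 → 321188560921/10590000307
APPEND 30: p_9 = 30·321188560921 + 8212303052 = 9643869130682, q_9 = 30·10590000307 + 270770203 = 317970779413 → 9643869130682/317970779413
APPEND 17: p_10 = 17·9643869130682 + 321188560921 = 164266963782515, q_10 = 17·317970779413 + 10590000307 = 5416093250328 → 164266963782515/5416093250328
APPEND 11: p_11 = 11·164266963782515 + 9643869130682 = 1816580470738347, q_11 = 11·5416093250328 + 317970779413 = 59894996533021 → 1816580470738347/59894996533021
APPEND 41: p_12 = 41·1816580470738347 + 164266963782515 = 74644066264054742, q_12 = 41·59894996533021 + 5416093250328 = 2461110951104189 → 74644066264054742/2461110951104189
APPEND 38: p_13 = 38·74644066264054742 + 1816580470738347 = 2838291098504818543, q_13 = 38·2461110951104189 + 59894996533021 = 93582111138492203 → 2838291098504818543/93582111138492203
APPEND 34: p_14 = 34·2838291098504818543 + 74644066264054742 = 96576541415427885204, q_14 = 34·93582111138492203 + 2461110951104189 = 3184252889659839091 → 96576541415427885204/3184252889659839091
APPEND 33: p_15 = 33·96576541415427885204 + 2838291098504818543 = 3189864157807625030275, q_15 = 33·3184252889659839091 + 93582111138492203 = 105173927469913182206 → 3189864157807625030275/105173927469913182206

30/1
839488/27679
33626015/1108693
908741893/29962390
8212303052/270770203
321188560921/10590000307
9643869130682/317970779413
164266963782515/5416093250328
1816580470738347/59894996533021
74644066264054742/2461110951104189
2838291098504818543/93582111138492203
96576541415427885204/3184252889659839091
3189864157807625030275/105173927469913182206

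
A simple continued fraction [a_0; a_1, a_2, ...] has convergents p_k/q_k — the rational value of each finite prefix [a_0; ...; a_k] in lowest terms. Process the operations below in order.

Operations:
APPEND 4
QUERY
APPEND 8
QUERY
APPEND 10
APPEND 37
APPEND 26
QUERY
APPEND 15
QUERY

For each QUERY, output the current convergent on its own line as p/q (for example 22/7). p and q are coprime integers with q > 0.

4/1
33/8
322500/78211
4849891/1176170

APPEND 4: p_0 = 4·1 + 0 = 4, q_0 = 4·0 + 1 = 1 → 4/1
APPEND 8: p_1 = 8·4 + 1 = 33, q_1 = 8·1 + 0 = 8 → 33/8
APPEND 10: p_2 = 10·33 + 4 = 334, q_2 = 10·8 + 1 = 81 → 334/81
APPEND 37: p_3 = 37·334 + 33 = 12391, q_3 = 37·81 + 8 = 3005 → 12391/3005
APPEND 26: p_4 = 26·12391 + 334 = 322500, q_4 = 26·3005 + 81 = 78211 → 322500/78211
APPEND 15: p_5 = 15·322500 + 12391 = 4849891, q_5 = 15·78211 + 3005 = 1176170 → 4849891/1176170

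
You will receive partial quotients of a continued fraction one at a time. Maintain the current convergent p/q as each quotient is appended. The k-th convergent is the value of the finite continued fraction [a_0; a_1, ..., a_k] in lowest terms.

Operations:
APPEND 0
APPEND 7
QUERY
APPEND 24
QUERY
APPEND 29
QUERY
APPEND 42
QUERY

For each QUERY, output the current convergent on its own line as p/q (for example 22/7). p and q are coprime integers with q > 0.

1/7
24/169
697/4908
29298/206305

APPEND 0: p_0 = 0·1 + 0 = 0, q_0 = 0·0 + 1 = 1 → 0/1
APPEND 7: p_1 = 7·0 + 1 = 1, q_1 = 7·1 + 0 = 7 → 1/7
APPEND 24: p_2 = 24·1 + 0 = 24, q_2 = 24·7 + 1 = 169 → 24/169
APPEND 29: p_3 = 29·24 + 1 = 697, q_3 = 29·169 + 7 = 4908 → 697/4908
APPEND 42: p_4 = 42·697 + 24 = 29298, q_4 = 42·4908 + 169 = 206305 → 29298/206305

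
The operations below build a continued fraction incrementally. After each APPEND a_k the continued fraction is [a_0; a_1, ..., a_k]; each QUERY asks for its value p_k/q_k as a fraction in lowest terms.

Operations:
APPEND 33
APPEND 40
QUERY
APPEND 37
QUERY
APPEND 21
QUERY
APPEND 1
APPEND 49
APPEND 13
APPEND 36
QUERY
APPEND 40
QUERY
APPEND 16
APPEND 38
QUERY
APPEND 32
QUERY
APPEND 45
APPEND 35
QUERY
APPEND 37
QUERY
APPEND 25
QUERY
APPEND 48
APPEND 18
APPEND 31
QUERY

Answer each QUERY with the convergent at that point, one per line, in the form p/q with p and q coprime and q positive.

APPEND 33: p_0 = 33·1 + 0 = 33, q_0 = 33·0 + 1 = 1 → 33/1
APPEND 40: p_1 = 40·33 + 1 = 1321, q_1 = 40·1 + 0 = 40 → 1321/40
APPEND 37: p_2 = 37·1321 + 33 = 48910, q_2 = 37·40 + 1 = 1481 → 48910/1481
APPEND 21: p_3 = 21·48910 + 1321 = 1028431, q_3 = 21·1481 + 40 = 31141 → 1028431/31141
APPEND 1: p_4 = 1·1028431 + 48910 = 1077341, q_4 = 1·31141 + 1481 = 32622 → 1077341/32622
APPEND 49: p_5 = 49·1077341 + 1028431 = 53818140, q_5 = 49·32622 + 31141 = 1629619 → 53818140/1629619
APPEND 13: p_6 = 13·53818140 + 1077341 = 700713161, q_6 = 13·1629619 + 32622 = 21217669 → 700713161/21217669
APPEND 36: p_7 = 36·700713161 + 53818140 = 25279491936, q_7 = 36·21217669 + 1629619 = 765465703 → 25279491936/765465703
APPEND 40: p_8 = 40·25279491936 + 700713161 = 1011880390601, q_8 = 40·765465703 + 21217669 = 30639845789 → 1011880390601/30639845789
APPEND 16: p_9 = 16·1011880390601 + 25279491936 = 16215365741552, q_9 = 16·30639845789 + 765465703 = 491002998327 → 16215365741552/491002998327
APPEND 38: p_10 = 38·16215365741552 + 1011880390601 = 617195778569577, q_10 = 38·491002998327 + 30639845789 = 18688753782215 → 617195778569577/18688753782215
APPEND 32: p_11 = 32·617195778569577 + 16215365741552 = 19766480279968016, q_11 = 32·18688753782215 + 491002998327 = 598531124029207 → 19766480279968016/598531124029207
APPEND 45: p_12 = 45·19766480279968016 + 617195778569577 = 890108808377130297, q_12 = 45·598531124029207 + 18688753782215 = 26952589335096530 → 890108808377130297/26952589335096530
APPEND 35: p_13 = 35·890108808377130297 + 19766480279968016 = 31173574773479528411, q_13 = 35·26952589335096530 + 598531124029207 = 943939157852407757 → 31173574773479528411/943939157852407757
APPEND 37: p_14 = 37·31173574773479528411 + 890108808377130297 = 1154312375427119681504, q_14 = 37·943939157852407757 + 26952589335096530 = 34952701429874183539 → 1154312375427119681504/34952701429874183539
APPEND 25: p_15 = 25·1154312375427119681504 + 31173574773479528411 = 28888982960451471566011, q_15 = 25·34952701429874183539 + 943939157852407757 = 874761474904706996232 → 28888982960451471566011/874761474904706996232
APPEND 48: p_16 = 48·28888982960451471566011 + 1154312375427119681504 = 1387825494477097754850032, q_16 = 48·874761474904706996232 + 34952701429874183539 = 42023503496855810002675 → 1387825494477097754850032/42023503496855810002675
APPEND 18: p_17 = 18·1387825494477097754850032 + 28888982960451471566011 = 25009747883548211058866587, q_17 = 18·42023503496855810002675 + 874761474904706996232 = 757297824418309287044382 → 25009747883548211058866587/757297824418309287044382
APPEND 31: p_18 = 31·25009747883548211058866587 + 1387825494477097754850032 = 776690009884471640579714229, q_18 = 31·757297824418309287044382 + 42023503496855810002675 = 23518256060464443708378517 → 776690009884471640579714229/23518256060464443708378517

1321/40
48910/1481
1028431/31141
25279491936/765465703
1011880390601/30639845789
617195778569577/18688753782215
19766480279968016/598531124029207
31173574773479528411/943939157852407757
1154312375427119681504/34952701429874183539
28888982960451471566011/874761474904706996232
776690009884471640579714229/23518256060464443708378517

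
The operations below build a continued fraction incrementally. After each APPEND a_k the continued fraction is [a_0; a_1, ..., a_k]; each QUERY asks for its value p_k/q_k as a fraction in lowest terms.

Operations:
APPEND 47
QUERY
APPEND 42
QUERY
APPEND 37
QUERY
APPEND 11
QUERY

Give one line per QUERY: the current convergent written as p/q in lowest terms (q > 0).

APPEND 47: p_0 = 47·1 + 0 = 47, q_0 = 47·0 + 1 = 1 → 47/1
APPEND 42: p_1 = 42·47 + 1 = 1975, q_1 = 42·1 + 0 = 42 → 1975/42
APPEND 37: p_2 = 37·1975 + 47 = 73122, q_2 = 37·42 + 1 = 1555 → 73122/1555
APPEND 11: p_3 = 11·73122 + 1975 = 806317, q_3 = 11·1555 + 42 = 17147 → 806317/17147

47/1
1975/42
73122/1555
806317/17147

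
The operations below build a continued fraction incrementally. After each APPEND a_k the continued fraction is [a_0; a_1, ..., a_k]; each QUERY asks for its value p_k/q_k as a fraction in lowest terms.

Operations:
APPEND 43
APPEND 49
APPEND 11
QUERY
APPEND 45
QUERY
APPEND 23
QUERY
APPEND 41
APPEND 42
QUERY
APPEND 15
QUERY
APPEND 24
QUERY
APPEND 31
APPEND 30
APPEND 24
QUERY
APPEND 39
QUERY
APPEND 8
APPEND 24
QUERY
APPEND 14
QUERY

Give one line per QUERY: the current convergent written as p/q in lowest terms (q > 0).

APPEND 43: p_0 = 43·1 + 0 = 43, q_0 = 43·0 + 1 = 1 → 43/1
APPEND 49: p_1 = 49·43 + 1 = 2108, q_1 = 49·1 + 0 = 49 → 2108/49
APPEND 11: p_2 = 11·2108 + 43 = 23231, q_2 = 11·49 + 1 = 540 → 23231/540
APPEND 45: p_3 = 45·23231 + 2108 = 1047503, q_3 = 45·540 + 49 = 24349 → 1047503/24349
APPEND 23: p_4 = 23·1047503 + 23231 = 24115800, q_4 = 23·24349 + 540 = 560567 → 24115800/560567
APPEND 41: p_5 = 41·24115800 + 1047503 = 989795303, q_5 = 41·560567 + 24349 = 23007596 → 989795303/23007596
APPEND 42: p_6 = 42·989795303 + 24115800 = 41595518526, q_6 = 42·23007596 + 560567 = 966879599 → 41595518526/966879599
APPEND 15: p_7 = 15·41595518526 + 989795303 = 624922573193, q_7 = 15·966879599 + 23007596 = 14526201581 → 624922573193/14526201581
APPEND 24: p_8 = 24·624922573193 + 41595518526 = 15039737275158, q_8 = 24·14526201581 + 966879599 = 349595717543 → 15039737275158/349595717543
APPEND 31: p_9 = 31·15039737275158 + 624922573193 = 466856778103091, q_9 = 31·349595717543 + 14526201581 = 10851993445414 → 466856778103091/10851993445414
APPEND 30: p_10 = 30·466856778103091 + 15039737275158 = 14020743080367888, q_10 = 30·10851993445414 + 349595717543 = 325909399079963 → 14020743080367888/325909399079963
APPEND 24: p_11 = 24·14020743080367888 + 466856778103091 = 336964690706932403, q_11 = 24·325909399079963 + 10851993445414 = 7832677571364526 → 336964690706932403/7832677571364526
APPEND 39: p_12 = 39·336964690706932403 + 14020743080367888 = 13155643680650731605, q_12 = 39·7832677571364526 + 325909399079963 = 305800334682296477 → 13155643680650731605/305800334682296477
APPEND 8: p_13 = 8·13155643680650731605 + 336964690706932403 = 105582114135912785243, q_13 = 8·305800334682296477 + 7832677571364526 = 2454235355029736342 → 105582114135912785243/2454235355029736342
APPEND 24: p_14 = 24·105582114135912785243 + 13155643680650731605 = 2547126382942557577437, q_14 = 24·2454235355029736342 + 305800334682296477 = 59207448855395968685 → 2547126382942557577437/59207448855395968685
APPEND 14: p_15 = 14·2547126382942557577437 + 105582114135912785243 = 35765351475331718869361, q_15 = 14·59207448855395968685 + 2454235355029736342 = 831358519330573297932 → 35765351475331718869361/831358519330573297932

23231/540
1047503/24349
24115800/560567
41595518526/966879599
624922573193/14526201581
15039737275158/349595717543
336964690706932403/7832677571364526
13155643680650731605/305800334682296477
2547126382942557577437/59207448855395968685
35765351475331718869361/831358519330573297932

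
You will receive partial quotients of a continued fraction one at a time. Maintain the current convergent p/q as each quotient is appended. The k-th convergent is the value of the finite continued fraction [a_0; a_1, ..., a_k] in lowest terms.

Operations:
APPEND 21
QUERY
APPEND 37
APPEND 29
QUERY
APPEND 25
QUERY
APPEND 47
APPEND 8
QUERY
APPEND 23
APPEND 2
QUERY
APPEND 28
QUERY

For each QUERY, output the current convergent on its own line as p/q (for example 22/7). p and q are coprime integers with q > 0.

APPEND 21: p_0 = 21·1 + 0 = 21, q_0 = 21·0 + 1 = 1 → 21/1
APPEND 37: p_1 = 37·21 + 1 = 778, q_1 = 37·1 + 0 = 37 → 778/37
APPEND 29: p_2 = 29·778 + 21 = 22583, q_2 = 29·37 + 1 = 1074 → 22583/1074
APPEND 25: p_3 = 25·22583 + 778 = 565353, q_3 = 25·1074 + 37 = 26887 → 565353/26887
APPEND 47: p_4 = 47·565353 + 22583 = 26594174, q_4 = 47·26887 + 1074 = 1264763 → 26594174/1264763
APPEND 8: p_5 = 8·26594174 + 565353 = 213318745, q_5 = 8·1264763 + 26887 = 10144991 → 213318745/10144991
APPEND 23: p_6 = 23·213318745 + 26594174 = 4932925309, q_6 = 23·10144991 + 1264763 = 234599556 → 4932925309/234599556
APPEND 2: p_7 = 2·4932925309 + 213318745 = 10079169363, q_7 = 2·234599556 + 10144991 = 479344103 → 10079169363/479344103
APPEND 28: p_8 = 28·10079169363 + 4932925309 = 287149667473, q_8 = 28·479344103 + 234599556 = 13656234440 → 287149667473/13656234440

21/1
22583/1074
565353/26887
213318745/10144991
10079169363/479344103
287149667473/13656234440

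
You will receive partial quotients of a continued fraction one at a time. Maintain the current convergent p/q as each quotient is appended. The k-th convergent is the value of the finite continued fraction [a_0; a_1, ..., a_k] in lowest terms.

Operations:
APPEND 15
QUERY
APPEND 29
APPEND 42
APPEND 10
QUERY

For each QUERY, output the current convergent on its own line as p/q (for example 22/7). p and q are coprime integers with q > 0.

15/1
183706/12219

APPEND 15: p_0 = 15·1 + 0 = 15, q_0 = 15·0 + 1 = 1 → 15/1
APPEND 29: p_1 = 29·15 + 1 = 436, q_1 = 29·1 + 0 = 29 → 436/29
APPEND 42: p_2 = 42·436 + 15 = 18327, q_2 = 42·29 + 1 = 1219 → 18327/1219
APPEND 10: p_3 = 10·18327 + 436 = 183706, q_3 = 10·1219 + 29 = 12219 → 183706/12219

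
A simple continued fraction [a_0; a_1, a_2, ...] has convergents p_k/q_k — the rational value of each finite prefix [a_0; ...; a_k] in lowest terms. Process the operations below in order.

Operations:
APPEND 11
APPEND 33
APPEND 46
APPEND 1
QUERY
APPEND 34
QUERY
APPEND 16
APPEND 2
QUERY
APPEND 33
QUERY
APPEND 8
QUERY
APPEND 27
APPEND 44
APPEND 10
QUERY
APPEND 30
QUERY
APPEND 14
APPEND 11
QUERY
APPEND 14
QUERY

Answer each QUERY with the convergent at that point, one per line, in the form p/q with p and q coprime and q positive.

17119/1552
598801/54287
19794671/1794575
662822078/60091119
5322371295/482523527
63719003258913/5776733054738
1917927561408577/173878356124979
297979681054177478/27014689262973863
4198630239621463683/380645723400438526

APPEND 11: p_0 = 11·1 + 0 = 11, q_0 = 11·0 + 1 = 1 → 11/1
APPEND 33: p_1 = 33·11 + 1 = 364, q_1 = 33·1 + 0 = 33 → 364/33
APPEND 46: p_2 = 46·364 + 11 = 16755, q_2 = 46·33 + 1 = 1519 → 16755/1519
APPEND 1: p_3 = 1·16755 + 364 = 17119, q_3 = 1·1519 + 33 = 1552 → 17119/1552
APPEND 34: p_4 = 34·17119 + 16755 = 598801, q_4 = 34·1552 + 1519 = 54287 → 598801/54287
APPEND 16: p_5 = 16·598801 + 17119 = 9597935, q_5 = 16·54287 + 1552 = 870144 → 9597935/870144
APPEND 2: p_6 = 2·9597935 + 598801 = 19794671, q_6 = 2·870144 + 54287 = 1794575 → 19794671/1794575
APPEND 33: p_7 = 33·19794671 + 9597935 = 662822078, q_7 = 33·1794575 + 870144 = 60091119 → 662822078/60091119
APPEND 8: p_8 = 8·662822078 + 19794671 = 5322371295, q_8 = 8·60091119 + 1794575 = 482523527 → 5322371295/482523527
APPEND 27: p_9 = 27·5322371295 + 662822078 = 144366847043, q_9 = 27·482523527 + 60091119 = 13088226348 → 144366847043/13088226348
APPEND 44: p_10 = 44·144366847043 + 5322371295 = 6357463641187, q_10 = 44·13088226348 + 482523527 = 576364482839 → 6357463641187/576364482839
APPEND 10: p_11 = 10·6357463641187 + 144366847043 = 63719003258913, q_11 = 10·576364482839 + 13088226348 = 5776733054738 → 63719003258913/5776733054738
APPEND 30: p_12 = 30·63719003258913 + 6357463641187 = 1917927561408577, q_12 = 30·5776733054738 + 576364482839 = 173878356124979 → 1917927561408577/173878356124979
APPEND 14: p_13 = 14·1917927561408577 + 63719003258913 = 26914704862978991, q_13 = 14·173878356124979 + 5776733054738 = 2440073718804444 → 26914704862978991/2440073718804444
APPEND 11: p_14 = 11·26914704862978991 + 1917927561408577 = 297979681054177478, q_14 = 11·2440073718804444 + 173878356124979 = 27014689262973863 → 297979681054177478/27014689262973863
APPEND 14: p_15 = 14·297979681054177478 + 26914704862978991 = 4198630239621463683, q_15 = 14·27014689262973863 + 2440073718804444 = 380645723400438526 → 4198630239621463683/380645723400438526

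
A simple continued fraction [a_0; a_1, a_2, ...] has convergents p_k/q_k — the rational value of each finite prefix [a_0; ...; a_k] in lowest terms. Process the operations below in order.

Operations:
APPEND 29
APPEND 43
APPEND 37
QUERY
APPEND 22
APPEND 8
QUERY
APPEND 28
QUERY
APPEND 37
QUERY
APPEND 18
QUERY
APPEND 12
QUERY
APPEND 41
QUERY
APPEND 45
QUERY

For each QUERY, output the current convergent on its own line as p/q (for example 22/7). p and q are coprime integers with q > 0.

46205/1592
8188269/282128
230289290/7934651
8528891999/293864215
153750345272/5297490521
1853533035263/63863750467
76148604791055/2623711259668
3428540748632738/118130870435527

APPEND 29: p_0 = 29·1 + 0 = 29, q_0 = 29·0 + 1 = 1 → 29/1
APPEND 43: p_1 = 43·29 + 1 = 1248, q_1 = 43·1 + 0 = 43 → 1248/43
APPEND 37: p_2 = 37·1248 + 29 = 46205, q_2 = 37·43 + 1 = 1592 → 46205/1592
APPEND 22: p_3 = 22·46205 + 1248 = 1017758, q_3 = 22·1592 + 43 = 35067 → 1017758/35067
APPEND 8: p_4 = 8·1017758 + 46205 = 8188269, q_4 = 8·35067 + 1592 = 282128 → 8188269/282128
APPEND 28: p_5 = 28·8188269 + 1017758 = 230289290, q_5 = 28·282128 + 35067 = 7934651 → 230289290/7934651
APPEND 37: p_6 = 37·230289290 + 8188269 = 8528891999, q_6 = 37·7934651 + 282128 = 293864215 → 8528891999/293864215
APPEND 18: p_7 = 18·8528891999 + 230289290 = 153750345272, q_7 = 18·293864215 + 7934651 = 5297490521 → 153750345272/5297490521
APPEND 12: p_8 = 12·153750345272 + 8528891999 = 1853533035263, q_8 = 12·5297490521 + 293864215 = 63863750467 → 1853533035263/63863750467
APPEND 41: p_9 = 41·1853533035263 + 153750345272 = 76148604791055, q_9 = 41·63863750467 + 5297490521 = 2623711259668 → 76148604791055/2623711259668
APPEND 45: p_10 = 45·76148604791055 + 1853533035263 = 3428540748632738, q_10 = 45·2623711259668 + 63863750467 = 118130870435527 → 3428540748632738/118130870435527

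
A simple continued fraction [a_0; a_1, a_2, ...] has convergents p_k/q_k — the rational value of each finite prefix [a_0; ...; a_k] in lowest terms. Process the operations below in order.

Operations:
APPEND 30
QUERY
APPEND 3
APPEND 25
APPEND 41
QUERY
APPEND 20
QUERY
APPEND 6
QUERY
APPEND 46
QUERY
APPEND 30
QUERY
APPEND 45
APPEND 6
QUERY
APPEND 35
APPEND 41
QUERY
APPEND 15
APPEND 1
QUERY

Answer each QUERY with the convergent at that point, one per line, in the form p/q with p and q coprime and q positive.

30/1
94596/3119
1894225/62456
11459946/377855
529051741/17443786
15883012176/523691435
4307470610142/142025041601
6214853644750013/204914885631837
99589135051954839/3283632630123788

APPEND 30: p_0 = 30·1 + 0 = 30, q_0 = 30·0 + 1 = 1 → 30/1
APPEND 3: p_1 = 3·30 + 1 = 91, q_1 = 3·1 + 0 = 3 → 91/3
APPEND 25: p_2 = 25·91 + 30 = 2305, q_2 = 25·3 + 1 = 76 → 2305/76
APPEND 41: p_3 = 41·2305 + 91 = 94596, q_3 = 41·76 + 3 = 3119 → 94596/3119
APPEND 20: p_4 = 20·94596 + 2305 = 1894225, q_4 = 20·3119 + 76 = 62456 → 1894225/62456
APPEND 6: p_5 = 6·1894225 + 94596 = 11459946, q_5 = 6·62456 + 3119 = 377855 → 11459946/377855
APPEND 46: p_6 = 46·11459946 + 1894225 = 529051741, q_6 = 46·377855 + 62456 = 17443786 → 529051741/17443786
APPEND 30: p_7 = 30·529051741 + 11459946 = 15883012176, q_7 = 30·17443786 + 377855 = 523691435 → 15883012176/523691435
APPEND 45: p_8 = 45·15883012176 + 529051741 = 715264599661, q_8 = 45·523691435 + 17443786 = 23583558361 → 715264599661/23583558361
APPEND 6: p_9 = 6·715264599661 + 15883012176 = 4307470610142, q_9 = 6·23583558361 + 523691435 = 142025041601 → 4307470610142/142025041601
APPEND 35: p_10 = 35·4307470610142 + 715264599661 = 151476735954631, q_10 = 35·142025041601 + 23583558361 = 4994460014396 → 151476735954631/4994460014396
APPEND 41: p_11 = 41·151476735954631 + 4307470610142 = 6214853644750013, q_11 = 41·4994460014396 + 142025041601 = 204914885631837 → 6214853644750013/204914885631837
APPEND 15: p_12 = 15·6214853644750013 + 151476735954631 = 93374281407204826, q_12 = 15·204914885631837 + 4994460014396 = 3078717744491951 → 93374281407204826/3078717744491951
APPEND 1: p_13 = 1·93374281407204826 + 6214853644750013 = 99589135051954839, q_13 = 1·3078717744491951 + 204914885631837 = 3283632630123788 → 99589135051954839/3283632630123788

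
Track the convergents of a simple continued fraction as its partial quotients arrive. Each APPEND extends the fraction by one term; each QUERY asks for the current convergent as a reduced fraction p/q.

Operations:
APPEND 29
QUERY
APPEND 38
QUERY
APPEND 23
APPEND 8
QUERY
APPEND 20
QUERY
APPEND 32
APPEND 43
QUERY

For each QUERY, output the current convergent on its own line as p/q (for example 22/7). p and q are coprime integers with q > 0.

APPEND 29: p_0 = 29·1 + 0 = 29, q_0 = 29·0 + 1 = 1 → 29/1
APPEND 38: p_1 = 38·29 + 1 = 1103, q_1 = 38·1 + 0 = 38 → 1103/38
APPEND 23: p_2 = 23·1103 + 29 = 25398, q_2 = 23·38 + 1 = 875 → 25398/875
APPEND 8: p_3 = 8·25398 + 1103 = 204287, q_3 = 8·875 + 38 = 7038 → 204287/7038
APPEND 20: p_4 = 20·204287 + 25398 = 4111138, q_4 = 20·7038 + 875 = 141635 → 4111138/141635
APPEND 32: p_5 = 32·4111138 + 204287 = 131760703, q_5 = 32·141635 + 7038 = 4539358 → 131760703/4539358
APPEND 43: p_6 = 43·131760703 + 4111138 = 5669821367, q_6 = 43·4539358 + 141635 = 195334029 → 5669821367/195334029

29/1
1103/38
204287/7038
4111138/141635
5669821367/195334029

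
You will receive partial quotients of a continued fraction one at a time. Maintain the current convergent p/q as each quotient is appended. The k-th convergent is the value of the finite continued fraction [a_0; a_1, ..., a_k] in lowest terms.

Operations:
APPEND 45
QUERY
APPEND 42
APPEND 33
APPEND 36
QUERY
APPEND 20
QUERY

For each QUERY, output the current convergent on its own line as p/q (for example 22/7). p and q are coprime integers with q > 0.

45/1
2250019/49974
45062828/1000867

APPEND 45: p_0 = 45·1 + 0 = 45, q_0 = 45·0 + 1 = 1 → 45/1
APPEND 42: p_1 = 42·45 + 1 = 1891, q_1 = 42·1 + 0 = 42 → 1891/42
APPEND 33: p_2 = 33·1891 + 45 = 62448, q_2 = 33·42 + 1 = 1387 → 62448/1387
APPEND 36: p_3 = 36·62448 + 1891 = 2250019, q_3 = 36·1387 + 42 = 49974 → 2250019/49974
APPEND 20: p_4 = 20·2250019 + 62448 = 45062828, q_4 = 20·49974 + 1387 = 1000867 → 45062828/1000867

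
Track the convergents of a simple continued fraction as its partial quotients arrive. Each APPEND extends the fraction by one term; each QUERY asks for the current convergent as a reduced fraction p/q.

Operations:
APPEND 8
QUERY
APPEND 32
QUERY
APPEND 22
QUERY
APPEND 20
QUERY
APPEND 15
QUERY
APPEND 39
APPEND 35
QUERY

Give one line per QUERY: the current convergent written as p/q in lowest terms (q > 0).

APPEND 8: p_0 = 8·1 + 0 = 8, q_0 = 8·0 + 1 = 1 → 8/1
APPEND 32: p_1 = 32·8 + 1 = 257, q_1 = 32·1 + 0 = 32 → 257/32
APPEND 22: p_2 = 22·257 + 8 = 5662, q_2 = 22·32 + 1 = 705 → 5662/705
APPEND 20: p_3 = 20·5662 + 257 = 113497, q_3 = 20·705 + 32 = 14132 → 113497/14132
APPEND 15: p_4 = 15·113497 + 5662 = 1708117, q_4 = 15·14132 + 705 = 212685 → 1708117/212685
APPEND 39: p_5 = 39·1708117 + 113497 = 66730060, q_5 = 39·212685 + 14132 = 8308847 → 66730060/8308847
APPEND 35: p_6 = 35·66730060 + 1708117 = 2337260217, q_6 = 35·8308847 + 212685 = 291022330 → 2337260217/291022330

8/1
257/32
5662/705
113497/14132
1708117/212685
2337260217/291022330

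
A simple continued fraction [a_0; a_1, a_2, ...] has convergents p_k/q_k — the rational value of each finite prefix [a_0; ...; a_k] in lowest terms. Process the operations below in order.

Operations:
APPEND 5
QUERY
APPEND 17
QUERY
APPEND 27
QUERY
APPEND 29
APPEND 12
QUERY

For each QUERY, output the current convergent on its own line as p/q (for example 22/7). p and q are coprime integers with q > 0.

APPEND 5: p_0 = 5·1 + 0 = 5, q_0 = 5·0 + 1 = 1 → 5/1
APPEND 17: p_1 = 17·5 + 1 = 86, q_1 = 17·1 + 0 = 17 → 86/17
APPEND 27: p_2 = 27·86 + 5 = 2327, q_2 = 27·17 + 1 = 460 → 2327/460
APPEND 29: p_3 = 29·2327 + 86 = 67569, q_3 = 29·460 + 17 = 13357 → 67569/13357
APPEND 12: p_4 = 12·67569 + 2327 = 813155, q_4 = 12·13357 + 460 = 160744 → 813155/160744

5/1
86/17
2327/460
813155/160744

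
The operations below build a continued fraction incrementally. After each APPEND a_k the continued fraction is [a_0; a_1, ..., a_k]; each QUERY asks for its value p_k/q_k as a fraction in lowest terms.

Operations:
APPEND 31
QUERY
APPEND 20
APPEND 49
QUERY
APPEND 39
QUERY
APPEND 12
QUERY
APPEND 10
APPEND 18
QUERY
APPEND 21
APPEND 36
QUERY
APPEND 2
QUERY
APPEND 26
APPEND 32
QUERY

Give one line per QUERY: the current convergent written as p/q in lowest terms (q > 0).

APPEND 31: p_0 = 31·1 + 0 = 31, q_0 = 31·0 + 1 = 1 → 31/1
APPEND 20: p_1 = 20·31 + 1 = 621, q_1 = 20·1 + 0 = 20 → 621/20
APPEND 49: p_2 = 49·621 + 31 = 30460, q_2 = 49·20 + 1 = 981 → 30460/981
APPEND 39: p_3 = 39·30460 + 621 = 1188561, q_3 = 39·981 + 20 = 38279 → 1188561/38279
APPEND 12: p_4 = 12·1188561 + 30460 = 14293192, q_4 = 12·38279 + 981 = 460329 → 14293192/460329
APPEND 10: p_5 = 10·14293192 + 1188561 = 144120481, q_5 = 10·460329 + 38279 = 4641569 → 144120481/4641569
APPEND 18: p_6 = 18·144120481 + 14293192 = 2608461850, q_6 = 18·4641569 + 460329 = 84008571 → 2608461850/84008571
APPEND 21: p_7 = 21·2608461850 + 144120481 = 54921819331, q_7 = 21·84008571 + 4641569 = 1768821560 → 54921819331/1768821560
APPEND 36: p_8 = 36·54921819331 + 2608461850 = 1979793957766, q_8 = 36·1768821560 + 84008571 = 63761584731 → 1979793957766/63761584731
APPEND 2: p_9 = 2·1979793957766 + 54921819331 = 4014509734863, q_9 = 2·63761584731 + 1768821560 = 129291991022 → 4014509734863/129291991022
APPEND 26: p_10 = 26·4014509734863 + 1979793957766 = 106357047064204, q_10 = 26·129291991022 + 63761584731 = 3425353351303 → 106357047064204/3425353351303
APPEND 32: p_11 = 32·106357047064204 + 4014509734863 = 3407440015789391, q_11 = 32·3425353351303 + 129291991022 = 109740599232718 → 3407440015789391/109740599232718

31/1
30460/981
1188561/38279
14293192/460329
2608461850/84008571
1979793957766/63761584731
4014509734863/129291991022
3407440015789391/109740599232718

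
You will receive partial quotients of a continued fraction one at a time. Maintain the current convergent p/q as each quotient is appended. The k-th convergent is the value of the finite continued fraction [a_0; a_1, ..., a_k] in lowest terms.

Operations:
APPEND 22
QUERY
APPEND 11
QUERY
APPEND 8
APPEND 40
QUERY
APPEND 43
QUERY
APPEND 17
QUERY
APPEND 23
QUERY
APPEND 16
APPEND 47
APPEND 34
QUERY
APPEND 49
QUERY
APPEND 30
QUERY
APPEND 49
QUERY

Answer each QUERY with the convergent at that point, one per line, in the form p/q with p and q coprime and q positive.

APPEND 22: p_0 = 22·1 + 0 = 22, q_0 = 22·0 + 1 = 1 → 22/1
APPEND 11: p_1 = 11·22 + 1 = 243, q_1 = 11·1 + 0 = 11 → 243/11
APPEND 8: p_2 = 8·243 + 22 = 1966, q_2 = 8·11 + 1 = 89 → 1966/89
APPEND 40: p_3 = 40·1966 + 243 = 78883, q_3 = 40·89 + 11 = 3571 → 78883/3571
APPEND 43: p_4 = 43·78883 + 1966 = 3393935, q_4 = 43·3571 + 89 = 153642 → 3393935/153642
APPEND 17: p_5 = 17·3393935 + 78883 = 57775778, q_5 = 17·153642 + 3571 = 2615485 → 57775778/2615485
APPEND 23: p_6 = 23·57775778 + 3393935 = 1332236829, q_6 = 23·2615485 + 153642 = 60309797 → 1332236829/60309797
APPEND 16: p_7 = 16·1332236829 + 57775778 = 21373565042, q_7 = 16·60309797 + 2615485 = 967572237 → 21373565042/967572237
APPEND 47: p_8 = 47·21373565042 + 1332236829 = 1005889793803, q_8 = 47·967572237 + 60309797 = 45536204936 → 1005889793803/45536204936
APPEND 34: p_9 = 34·1005889793803 + 21373565042 = 34221626554344, q_9 = 34·45536204936 + 967572237 = 1549198540061 → 34221626554344/1549198540061
APPEND 49: p_10 = 49·34221626554344 + 1005889793803 = 1677865590956659, q_10 = 49·1549198540061 + 45536204936 = 75956264667925 → 1677865590956659/75956264667925
APPEND 30: p_11 = 30·1677865590956659 + 34221626554344 = 50370189355254114, q_11 = 30·75956264667925 + 1549198540061 = 2280237138577811 → 50370189355254114/2280237138577811
APPEND 49: p_12 = 49·50370189355254114 + 1677865590956659 = 2469817143998408245, q_12 = 49·2280237138577811 + 75956264667925 = 111807576054980664 → 2469817143998408245/111807576054980664

22/1
243/11
78883/3571
3393935/153642
57775778/2615485
1332236829/60309797
34221626554344/1549198540061
1677865590956659/75956264667925
50370189355254114/2280237138577811
2469817143998408245/111807576054980664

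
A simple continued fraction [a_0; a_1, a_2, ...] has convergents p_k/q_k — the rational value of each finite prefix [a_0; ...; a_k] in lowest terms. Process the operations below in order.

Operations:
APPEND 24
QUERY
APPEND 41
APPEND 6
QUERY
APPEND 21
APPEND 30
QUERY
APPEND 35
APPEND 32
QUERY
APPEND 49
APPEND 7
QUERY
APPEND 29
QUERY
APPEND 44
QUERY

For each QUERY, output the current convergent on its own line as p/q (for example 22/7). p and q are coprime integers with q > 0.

24/1
5934/247
3773904/157087
4234565552/176261823
1457616035561/60672590023
42478490955556/1768147443267
1870511218080025/77859160093771

APPEND 24: p_0 = 24·1 + 0 = 24, q_0 = 24·0 + 1 = 1 → 24/1
APPEND 41: p_1 = 41·24 + 1 = 985, q_1 = 41·1 + 0 = 41 → 985/41
APPEND 6: p_2 = 6·985 + 24 = 5934, q_2 = 6·41 + 1 = 247 → 5934/247
APPEND 21: p_3 = 21·5934 + 985 = 125599, q_3 = 21·247 + 41 = 5228 → 125599/5228
APPEND 30: p_4 = 30·125599 + 5934 = 3773904, q_4 = 30·5228 + 247 = 157087 → 3773904/157087
APPEND 35: p_5 = 35·3773904 + 125599 = 132212239, q_5 = 35·157087 + 5228 = 5503273 → 132212239/5503273
APPEND 32: p_6 = 32·132212239 + 3773904 = 4234565552, q_6 = 32·5503273 + 157087 = 176261823 → 4234565552/176261823
APPEND 49: p_7 = 49·4234565552 + 132212239 = 207625924287, q_7 = 49·176261823 + 5503273 = 8642332600 → 207625924287/8642332600
APPEND 7: p_8 = 7·207625924287 + 4234565552 = 1457616035561, q_8 = 7·8642332600 + 176261823 = 60672590023 → 1457616035561/60672590023
APPEND 29: p_9 = 29·1457616035561 + 207625924287 = 42478490955556, q_9 = 29·60672590023 + 8642332600 = 1768147443267 → 42478490955556/1768147443267
APPEND 44: p_10 = 44·42478490955556 + 1457616035561 = 1870511218080025, q_10 = 44·1768147443267 + 60672590023 = 77859160093771 → 1870511218080025/77859160093771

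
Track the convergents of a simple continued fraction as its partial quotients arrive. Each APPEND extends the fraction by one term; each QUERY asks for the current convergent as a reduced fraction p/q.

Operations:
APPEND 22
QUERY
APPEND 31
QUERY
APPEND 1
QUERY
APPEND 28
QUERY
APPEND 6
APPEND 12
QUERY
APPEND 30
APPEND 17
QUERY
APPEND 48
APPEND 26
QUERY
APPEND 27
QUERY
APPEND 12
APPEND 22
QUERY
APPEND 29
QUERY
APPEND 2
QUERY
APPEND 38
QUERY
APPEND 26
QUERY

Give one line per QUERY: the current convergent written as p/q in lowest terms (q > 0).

APPEND 22: p_0 = 22·1 + 0 = 22, q_0 = 22·0 + 1 = 1 → 22/1
APPEND 31: p_1 = 31·22 + 1 = 683, q_1 = 31·1 + 0 = 31 → 683/31
APPEND 1: p_2 = 1·683 + 22 = 705, q_2 = 1·31 + 1 = 32 → 705/32
APPEND 28: p_3 = 28·705 + 683 = 20423, q_3 = 28·32 + 31 = 927 → 20423/927
APPEND 6: p_4 = 6·20423 + 705 = 123243, q_4 = 6·927 + 32 = 5594 → 123243/5594
APPEND 12: p_5 = 12·123243 + 20423 = 1499339, q_5 = 12·5594 + 927 = 68055 → 1499339/68055
APPEND 30: p_6 = 30·1499339 + 123243 = 45103413, q_6 = 30·68055 + 5594 = 2047244 → 45103413/2047244
APPEND 17: p_7 = 17·45103413 + 1499339 = 768257360, q_7 = 17·2047244 + 68055 = 34871203 → 768257360/34871203
APPEND 48: p_8 = 48·768257360 + 45103413 = 36921456693, q_8 = 48·34871203 + 2047244 = 1675864988 → 36921456693/1675864988
APPEND 26: p_9 = 26·36921456693 + 768257360 = 960726131378, q_9 = 26·1675864988 + 34871203 = 43607360891 → 960726131378/43607360891
APPEND 27: p_10 = 27·960726131378 + 36921456693 = 25976527003899, q_10 = 27·43607360891 + 1675864988 = 1179074609045 → 25976527003899/1179074609045
APPEND 12: p_11 = 12·25976527003899 + 960726131378 = 312679050178166, q_11 = 12·1179074609045 + 43607360891 = 14192502669431 → 312679050178166/14192502669431
APPEND 22: p_12 = 22·312679050178166 + 25976527003899 = 6904915630923551, q_12 = 22·14192502669431 + 1179074609045 = 313414133336527 → 6904915630923551/313414133336527
APPEND 29: p_13 = 29·6904915630923551 + 312679050178166 = 200555232346961145, q_13 = 29·313414133336527 + 14192502669431 = 9103202369428714 → 200555232346961145/9103202369428714
APPEND 2: p_14 = 2·200555232346961145 + 6904915630923551 = 408015380324845841, q_14 = 2·9103202369428714 + 313414133336527 = 18519818872193955 → 408015380324845841/18519818872193955
APPEND 38: p_15 = 38·408015380324845841 + 200555232346961145 = 15705139684691103103, q_15 = 38·18519818872193955 + 9103202369428714 = 712856319512799004 → 15705139684691103103/712856319512799004
APPEND 26: p_16 = 26·15705139684691103103 + 408015380324845841 = 408741647182293526519, q_16 = 26·712856319512799004 + 18519818872193955 = 18552784126204968059 → 408741647182293526519/18552784126204968059

22/1
683/31
705/32
20423/927
1499339/68055
768257360/34871203
960726131378/43607360891
25976527003899/1179074609045
6904915630923551/313414133336527
200555232346961145/9103202369428714
408015380324845841/18519818872193955
15705139684691103103/712856319512799004
408741647182293526519/18552784126204968059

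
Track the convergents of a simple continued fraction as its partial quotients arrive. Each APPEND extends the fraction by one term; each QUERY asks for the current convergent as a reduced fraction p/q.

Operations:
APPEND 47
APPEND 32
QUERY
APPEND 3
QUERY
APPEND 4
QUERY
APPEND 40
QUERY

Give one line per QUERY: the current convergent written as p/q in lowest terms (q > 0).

APPEND 47: p_0 = 47·1 + 0 = 47, q_0 = 47·0 + 1 = 1 → 47/1
APPEND 32: p_1 = 32·47 + 1 = 1505, q_1 = 32·1 + 0 = 32 → 1505/32
APPEND 3: p_2 = 3·1505 + 47 = 4562, q_2 = 3·32 + 1 = 97 → 4562/97
APPEND 4: p_3 = 4·4562 + 1505 = 19753, q_3 = 4·97 + 32 = 420 → 19753/420
APPEND 40: p_4 = 40·19753 + 4562 = 794682, q_4 = 40·420 + 97 = 16897 → 794682/16897

1505/32
4562/97
19753/420
794682/16897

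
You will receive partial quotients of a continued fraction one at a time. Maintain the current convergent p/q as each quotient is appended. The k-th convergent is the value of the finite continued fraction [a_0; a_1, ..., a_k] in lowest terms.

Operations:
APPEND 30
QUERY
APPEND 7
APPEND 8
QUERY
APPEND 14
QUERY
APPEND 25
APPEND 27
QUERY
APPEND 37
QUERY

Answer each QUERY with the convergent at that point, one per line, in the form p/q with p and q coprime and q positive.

APPEND 30: p_0 = 30·1 + 0 = 30, q_0 = 30·0 + 1 = 1 → 30/1
APPEND 7: p_1 = 7·30 + 1 = 211, q_1 = 7·1 + 0 = 7 → 211/7
APPEND 8: p_2 = 8·211 + 30 = 1718, q_2 = 8·7 + 1 = 57 → 1718/57
APPEND 14: p_3 = 14·1718 + 211 = 24263, q_3 = 14·57 + 7 = 805 → 24263/805
APPEND 25: p_4 = 25·24263 + 1718 = 608293, q_4 = 25·805 + 57 = 20182 → 608293/20182
APPEND 27: p_5 = 27·608293 + 24263 = 16448174, q_5 = 27·20182 + 805 = 545719 → 16448174/545719
APPEND 37: p_6 = 37·16448174 + 608293 = 609190731, q_6 = 37·545719 + 20182 = 20211785 → 609190731/20211785

30/1
1718/57
24263/805
16448174/545719
609190731/20211785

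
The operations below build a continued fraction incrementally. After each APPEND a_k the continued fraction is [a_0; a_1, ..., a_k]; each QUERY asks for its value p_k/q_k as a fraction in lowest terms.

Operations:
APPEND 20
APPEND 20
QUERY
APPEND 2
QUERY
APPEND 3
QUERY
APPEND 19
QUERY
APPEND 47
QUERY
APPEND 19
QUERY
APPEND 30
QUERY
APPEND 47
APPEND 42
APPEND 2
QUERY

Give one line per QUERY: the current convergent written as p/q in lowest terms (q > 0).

401/20
822/41
2867/143
55295/2758
2601732/129769
49488203/2468369
1487247822/74180839
5948736041789/296710624848

APPEND 20: p_0 = 20·1 + 0 = 20, q_0 = 20·0 + 1 = 1 → 20/1
APPEND 20: p_1 = 20·20 + 1 = 401, q_1 = 20·1 + 0 = 20 → 401/20
APPEND 2: p_2 = 2·401 + 20 = 822, q_2 = 2·20 + 1 = 41 → 822/41
APPEND 3: p_3 = 3·822 + 401 = 2867, q_3 = 3·41 + 20 = 143 → 2867/143
APPEND 19: p_4 = 19·2867 + 822 = 55295, q_4 = 19·143 + 41 = 2758 → 55295/2758
APPEND 47: p_5 = 47·55295 + 2867 = 2601732, q_5 = 47·2758 + 143 = 129769 → 2601732/129769
APPEND 19: p_6 = 19·2601732 + 55295 = 49488203, q_6 = 19·129769 + 2758 = 2468369 → 49488203/2468369
APPEND 30: p_7 = 30·49488203 + 2601732 = 1487247822, q_7 = 30·2468369 + 129769 = 74180839 → 1487247822/74180839
APPEND 47: p_8 = 47·1487247822 + 49488203 = 69950135837, q_8 = 47·74180839 + 2468369 = 3488967802 → 69950135837/3488967802
APPEND 42: p_9 = 42·69950135837 + 1487247822 = 2939392952976, q_9 = 42·3488967802 + 74180839 = 146610828523 → 2939392952976/146610828523
APPEND 2: p_10 = 2·2939392952976 + 69950135837 = 5948736041789, q_10 = 2·146610828523 + 3488967802 = 296710624848 → 5948736041789/296710624848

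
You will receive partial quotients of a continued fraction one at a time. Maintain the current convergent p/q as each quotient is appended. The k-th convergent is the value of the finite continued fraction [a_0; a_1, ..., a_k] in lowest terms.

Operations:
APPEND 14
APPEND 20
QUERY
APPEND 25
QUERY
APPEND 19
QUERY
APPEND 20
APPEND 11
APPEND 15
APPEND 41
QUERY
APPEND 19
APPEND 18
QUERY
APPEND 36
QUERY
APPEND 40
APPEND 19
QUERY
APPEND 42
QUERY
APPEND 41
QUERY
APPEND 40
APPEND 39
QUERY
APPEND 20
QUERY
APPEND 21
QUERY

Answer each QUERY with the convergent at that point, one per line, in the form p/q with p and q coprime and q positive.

APPEND 14: p_0 = 14·1 + 0 = 14, q_0 = 14·0 + 1 = 1 → 14/1
APPEND 20: p_1 = 20·14 + 1 = 281, q_1 = 20·1 + 0 = 20 → 281/20
APPEND 25: p_2 = 25·281 + 14 = 7039, q_2 = 25·20 + 1 = 501 → 7039/501
APPEND 19: p_3 = 19·7039 + 281 = 134022, q_3 = 19·501 + 20 = 9539 → 134022/9539
APPEND 20: p_4 = 20·134022 + 7039 = 2687479, q_4 = 20·9539 + 501 = 191281 → 2687479/191281
APPEND 11: p_5 = 11·2687479 + 134022 = 29696291, q_5 = 11·191281 + 9539 = 2113630 → 29696291/2113630
APPEND 15: p_6 = 15·29696291 + 2687479 = 448131844, q_6 = 15·2113630 + 191281 = 31895731 → 448131844/31895731
APPEND 41: p_7 = 41·448131844 + 29696291 = 18403101895, q_7 = 41·31895731 + 2113630 = 1309838601 → 18403101895/1309838601
APPEND 19: p_8 = 19·18403101895 + 448131844 = 350107067849, q_8 = 19·1309838601 + 31895731 = 24918829150 → 350107067849/24918829150
APPEND 18: p_9 = 18·350107067849 + 18403101895 = 6320330323177, q_9 = 18·24918829150 + 1309838601 = 449848763301 → 6320330323177/449848763301
APPEND 36: p_10 = 36·6320330323177 + 350107067849 = 227881998702221, q_10 = 36·449848763301 + 24918829150 = 16219474307986 → 227881998702221/16219474307986
APPEND 40: p_11 = 40·227881998702221 + 6320330323177 = 9121600278412017, q_11 = 40·16219474307986 + 449848763301 = 649228821082741 → 9121600278412017/649228821082741
APPEND 19: p_12 = 19·9121600278412017 + 227881998702221 = 173538287288530544, q_12 = 19·649228821082741 + 16219474307986 = 12351567074880065 → 173538287288530544/12351567074880065
APPEND 42: p_13 = 42·173538287288530544 + 9121600278412017 = 7297729666396694865, q_13 = 42·12351567074880065 + 649228821082741 = 519415045966045471 → 7297729666396694865/519415045966045471
APPEND 41: p_14 = 41·7297729666396694865 + 173538287288530544 = 299380454609553020009, q_14 = 41·519415045966045471 + 12351567074880065 = 21308368451682744376 → 299380454609553020009/21308368451682744376
APPEND 40: p_15 = 40·299380454609553020009 + 7297729666396694865 = 11982515914048517495225, q_15 = 40·21308368451682744376 + 519415045966045471 = 852854153113275820511 → 11982515914048517495225/852854153113275820511
APPEND 39: p_16 = 39·11982515914048517495225 + 299380454609553020009 = 467617501102501735333784, q_16 = 39·852854153113275820511 + 21308368451682744376 = 33282620339869439744305 → 467617501102501735333784/33282620339869439744305
APPEND 20: p_17 = 20·467617501102501735333784 + 11982515914048517495225 = 9364332537964083224170905, q_17 = 20·33282620339869439744305 + 852854153113275820511 = 666505260950502070706611 → 9364332537964083224170905/666505260950502070706611
APPEND 21: p_18 = 21·9364332537964083224170905 + 467617501102501735333784 = 197118600798348249442922789, q_18 = 21·666505260950502070706611 + 33282620339869439744305 = 14029893100300412924583136 → 197118600798348249442922789/14029893100300412924583136

281/20
7039/501
134022/9539
18403101895/1309838601
6320330323177/449848763301
227881998702221/16219474307986
173538287288530544/12351567074880065
7297729666396694865/519415045966045471
299380454609553020009/21308368451682744376
467617501102501735333784/33282620339869439744305
9364332537964083224170905/666505260950502070706611
197118600798348249442922789/14029893100300412924583136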